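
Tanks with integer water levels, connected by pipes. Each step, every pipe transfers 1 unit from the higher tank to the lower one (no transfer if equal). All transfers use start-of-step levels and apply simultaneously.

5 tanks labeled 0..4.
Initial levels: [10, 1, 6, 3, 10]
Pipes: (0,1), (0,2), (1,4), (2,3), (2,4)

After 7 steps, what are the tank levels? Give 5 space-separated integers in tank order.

Step 1: flows [0->1,0->2,4->1,2->3,4->2] -> levels [8 3 7 4 8]
Step 2: flows [0->1,0->2,4->1,2->3,4->2] -> levels [6 5 8 5 6]
Step 3: flows [0->1,2->0,4->1,2->3,2->4] -> levels [6 7 5 6 6]
Step 4: flows [1->0,0->2,1->4,3->2,4->2] -> levels [6 5 8 5 6]
  -> period-2 cycle: step 4 state = step 2 state
  -> state at step 7: (7-2) mod 2 = 1, same as step 3 -> [6 7 5 6 6]

Answer: 6 7 5 6 6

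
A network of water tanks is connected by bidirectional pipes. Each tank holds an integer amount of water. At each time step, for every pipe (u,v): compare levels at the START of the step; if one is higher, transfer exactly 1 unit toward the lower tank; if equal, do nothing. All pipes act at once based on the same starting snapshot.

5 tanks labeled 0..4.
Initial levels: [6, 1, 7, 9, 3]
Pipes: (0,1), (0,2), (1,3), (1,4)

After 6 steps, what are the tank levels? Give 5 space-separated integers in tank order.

Answer: 4 6 6 5 5

Derivation:
Step 1: flows [0->1,2->0,3->1,4->1] -> levels [6 4 6 8 2]
Step 2: flows [0->1,0=2,3->1,1->4] -> levels [5 5 6 7 3]
Step 3: flows [0=1,2->0,3->1,1->4] -> levels [6 5 5 6 4]
Step 4: flows [0->1,0->2,3->1,1->4] -> levels [4 6 6 5 5]
Step 5: flows [1->0,2->0,1->3,1->4] -> levels [6 3 5 6 6]
Step 6: flows [0->1,0->2,3->1,4->1] -> levels [4 6 6 5 5]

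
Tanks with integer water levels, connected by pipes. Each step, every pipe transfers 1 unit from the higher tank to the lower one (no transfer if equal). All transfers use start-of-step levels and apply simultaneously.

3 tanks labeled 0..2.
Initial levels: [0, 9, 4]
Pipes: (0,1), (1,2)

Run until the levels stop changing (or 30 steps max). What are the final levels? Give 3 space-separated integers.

Answer: 5 3 5

Derivation:
Step 1: flows [1->0,1->2] -> levels [1 7 5]
Step 2: flows [1->0,1->2] -> levels [2 5 6]
Step 3: flows [1->0,2->1] -> levels [3 5 5]
Step 4: flows [1->0,1=2] -> levels [4 4 5]
Step 5: flows [0=1,2->1] -> levels [4 5 4]
Step 6: flows [1->0,1->2] -> levels [5 3 5]
Step 7: flows [0->1,2->1] -> levels [4 5 4]
  -> period-2 cycle: step 7 state = step 5 state; never stabilizes
  -> state at step 30: (30-5) mod 2 = 1, same as step 6 -> [5 3 5]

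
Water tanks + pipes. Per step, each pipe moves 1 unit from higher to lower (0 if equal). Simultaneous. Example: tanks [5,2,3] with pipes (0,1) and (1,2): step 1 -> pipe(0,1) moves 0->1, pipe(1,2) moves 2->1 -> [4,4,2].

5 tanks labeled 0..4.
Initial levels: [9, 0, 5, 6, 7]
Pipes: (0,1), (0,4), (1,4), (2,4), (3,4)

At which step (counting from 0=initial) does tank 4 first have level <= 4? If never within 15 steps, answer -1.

Step 1: flows [0->1,0->4,4->1,4->2,4->3] -> levels [7 2 6 7 5]
Step 2: flows [0->1,0->4,4->1,2->4,3->4] -> levels [5 4 5 6 7]
Step 3: flows [0->1,4->0,4->1,4->2,4->3] -> levels [5 6 6 7 3]
Tank 4 first reaches <=4 at step 3

Answer: 3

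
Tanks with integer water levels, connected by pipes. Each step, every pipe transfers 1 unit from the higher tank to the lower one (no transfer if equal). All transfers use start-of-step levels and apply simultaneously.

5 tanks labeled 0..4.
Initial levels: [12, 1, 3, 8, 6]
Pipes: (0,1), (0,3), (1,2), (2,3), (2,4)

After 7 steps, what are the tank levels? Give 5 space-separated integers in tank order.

Step 1: flows [0->1,0->3,2->1,3->2,4->2] -> levels [10 3 4 8 5]
Step 2: flows [0->1,0->3,2->1,3->2,4->2] -> levels [8 5 5 8 4]
Step 3: flows [0->1,0=3,1=2,3->2,2->4] -> levels [7 6 5 7 5]
Step 4: flows [0->1,0=3,1->2,3->2,2=4] -> levels [6 6 7 6 5]
Step 5: flows [0=1,0=3,2->1,2->3,2->4] -> levels [6 7 4 7 6]
Step 6: flows [1->0,3->0,1->2,3->2,4->2] -> levels [8 5 7 5 5]
Step 7: flows [0->1,0->3,2->1,2->3,2->4] -> levels [6 7 4 7 6]

Answer: 6 7 4 7 6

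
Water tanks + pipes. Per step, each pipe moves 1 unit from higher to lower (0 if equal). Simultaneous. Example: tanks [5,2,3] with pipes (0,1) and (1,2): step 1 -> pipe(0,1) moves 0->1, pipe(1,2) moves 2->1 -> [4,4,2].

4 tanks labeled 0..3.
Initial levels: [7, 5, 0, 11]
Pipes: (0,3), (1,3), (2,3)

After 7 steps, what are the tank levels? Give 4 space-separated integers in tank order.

Answer: 5 5 5 8

Derivation:
Step 1: flows [3->0,3->1,3->2] -> levels [8 6 1 8]
Step 2: flows [0=3,3->1,3->2] -> levels [8 7 2 6]
Step 3: flows [0->3,1->3,3->2] -> levels [7 6 3 7]
Step 4: flows [0=3,3->1,3->2] -> levels [7 7 4 5]
Step 5: flows [0->3,1->3,3->2] -> levels [6 6 5 6]
Step 6: flows [0=3,1=3,3->2] -> levels [6 6 6 5]
Step 7: flows [0->3,1->3,2->3] -> levels [5 5 5 8]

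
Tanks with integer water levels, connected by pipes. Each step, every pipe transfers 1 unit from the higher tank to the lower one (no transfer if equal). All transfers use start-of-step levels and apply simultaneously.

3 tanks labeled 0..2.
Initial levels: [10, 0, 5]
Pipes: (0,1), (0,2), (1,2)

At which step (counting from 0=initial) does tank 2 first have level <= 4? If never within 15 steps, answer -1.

Answer: -1

Derivation:
Step 1: flows [0->1,0->2,2->1] -> levels [8 2 5]
Step 2: flows [0->1,0->2,2->1] -> levels [6 4 5]
Step 3: flows [0->1,0->2,2->1] -> levels [4 6 5]
Step 4: flows [1->0,2->0,1->2] -> levels [6 4 5]
  -> period-2 cycle (repeats step 2); tank 2 never drops to <=4
Tank 2 never reaches <=4 within 15 steps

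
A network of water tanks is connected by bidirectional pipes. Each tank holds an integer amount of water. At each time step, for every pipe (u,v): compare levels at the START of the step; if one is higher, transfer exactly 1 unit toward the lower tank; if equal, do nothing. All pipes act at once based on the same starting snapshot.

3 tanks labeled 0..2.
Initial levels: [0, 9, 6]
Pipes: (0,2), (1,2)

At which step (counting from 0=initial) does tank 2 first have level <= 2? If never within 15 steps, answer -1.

Step 1: flows [2->0,1->2] -> levels [1 8 6]
Step 2: flows [2->0,1->2] -> levels [2 7 6]
Step 3: flows [2->0,1->2] -> levels [3 6 6]
Step 4: flows [2->0,1=2] -> levels [4 6 5]
Step 5: flows [2->0,1->2] -> levels [5 5 5]
Step 6: flows [0=2,1=2] -> levels [5 5 5]
  -> stable; tank 2 stays at 5 > 2
Tank 2 never reaches <=2 within 15 steps

Answer: -1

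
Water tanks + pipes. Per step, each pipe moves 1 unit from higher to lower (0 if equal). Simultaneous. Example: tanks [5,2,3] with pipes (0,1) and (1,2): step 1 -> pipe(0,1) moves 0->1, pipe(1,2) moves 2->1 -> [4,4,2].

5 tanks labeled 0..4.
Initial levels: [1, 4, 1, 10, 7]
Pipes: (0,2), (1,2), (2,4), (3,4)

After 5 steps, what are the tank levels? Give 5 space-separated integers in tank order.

Step 1: flows [0=2,1->2,4->2,3->4] -> levels [1 3 3 9 7]
Step 2: flows [2->0,1=2,4->2,3->4] -> levels [2 3 3 8 7]
Step 3: flows [2->0,1=2,4->2,3->4] -> levels [3 3 3 7 7]
Step 4: flows [0=2,1=2,4->2,3=4] -> levels [3 3 4 7 6]
Step 5: flows [2->0,2->1,4->2,3->4] -> levels [4 4 3 6 6]

Answer: 4 4 3 6 6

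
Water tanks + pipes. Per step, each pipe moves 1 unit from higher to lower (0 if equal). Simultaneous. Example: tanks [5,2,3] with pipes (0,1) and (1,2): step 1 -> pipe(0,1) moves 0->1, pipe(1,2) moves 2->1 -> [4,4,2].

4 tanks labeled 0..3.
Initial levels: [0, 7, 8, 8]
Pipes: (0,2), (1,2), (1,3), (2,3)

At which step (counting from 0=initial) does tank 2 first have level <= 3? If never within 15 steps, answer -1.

Step 1: flows [2->0,2->1,3->1,2=3] -> levels [1 9 6 7]
Step 2: flows [2->0,1->2,1->3,3->2] -> levels [2 7 7 7]
Step 3: flows [2->0,1=2,1=3,2=3] -> levels [3 7 6 7]
Step 4: flows [2->0,1->2,1=3,3->2] -> levels [4 6 7 6]
Step 5: flows [2->0,2->1,1=3,2->3] -> levels [5 7 4 7]
Step 6: flows [0->2,1->2,1=3,3->2] -> levels [4 6 7 6]
  -> period-2 cycle (repeats step 4); tank 2 never drops to <=3
Tank 2 never reaches <=3 within 15 steps

Answer: -1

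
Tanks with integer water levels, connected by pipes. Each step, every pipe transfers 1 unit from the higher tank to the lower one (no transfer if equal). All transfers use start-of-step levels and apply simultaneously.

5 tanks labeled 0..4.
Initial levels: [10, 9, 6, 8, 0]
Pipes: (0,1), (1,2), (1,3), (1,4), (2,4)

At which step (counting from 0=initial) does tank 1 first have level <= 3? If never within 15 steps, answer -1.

Answer: -1

Derivation:
Step 1: flows [0->1,1->2,1->3,1->4,2->4] -> levels [9 7 6 9 2]
Step 2: flows [0->1,1->2,3->1,1->4,2->4] -> levels [8 7 6 8 4]
Step 3: flows [0->1,1->2,3->1,1->4,2->4] -> levels [7 7 6 7 6]
Step 4: flows [0=1,1->2,1=3,1->4,2=4] -> levels [7 5 7 7 7]
Step 5: flows [0->1,2->1,3->1,4->1,2=4] -> levels [6 9 6 6 6]
Step 6: flows [1->0,1->2,1->3,1->4,2=4] -> levels [7 5 7 7 7]
  -> period-2 cycle (repeats step 4); tank 1 never drops to <=3
Tank 1 never reaches <=3 within 15 steps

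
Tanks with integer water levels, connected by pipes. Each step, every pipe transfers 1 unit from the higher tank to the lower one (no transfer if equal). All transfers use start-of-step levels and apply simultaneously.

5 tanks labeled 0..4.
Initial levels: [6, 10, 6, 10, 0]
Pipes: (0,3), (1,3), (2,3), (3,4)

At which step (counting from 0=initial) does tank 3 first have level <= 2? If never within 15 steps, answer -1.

Answer: -1

Derivation:
Step 1: flows [3->0,1=3,3->2,3->4] -> levels [7 10 7 7 1]
Step 2: flows [0=3,1->3,2=3,3->4] -> levels [7 9 7 7 2]
Step 3: flows [0=3,1->3,2=3,3->4] -> levels [7 8 7 7 3]
Step 4: flows [0=3,1->3,2=3,3->4] -> levels [7 7 7 7 4]
Step 5: flows [0=3,1=3,2=3,3->4] -> levels [7 7 7 6 5]
Step 6: flows [0->3,1->3,2->3,3->4] -> levels [6 6 6 8 6]
Step 7: flows [3->0,3->1,3->2,3->4] -> levels [7 7 7 4 7]
Step 8: flows [0->3,1->3,2->3,4->3] -> levels [6 6 6 8 6]
  -> period-2 cycle (repeats step 6); tank 3 never drops to <=2
Tank 3 never reaches <=2 within 15 steps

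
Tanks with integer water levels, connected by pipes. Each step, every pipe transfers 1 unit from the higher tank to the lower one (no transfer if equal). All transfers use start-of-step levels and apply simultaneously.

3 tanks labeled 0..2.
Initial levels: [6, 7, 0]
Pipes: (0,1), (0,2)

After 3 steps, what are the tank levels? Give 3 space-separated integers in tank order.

Answer: 5 5 3

Derivation:
Step 1: flows [1->0,0->2] -> levels [6 6 1]
Step 2: flows [0=1,0->2] -> levels [5 6 2]
Step 3: flows [1->0,0->2] -> levels [5 5 3]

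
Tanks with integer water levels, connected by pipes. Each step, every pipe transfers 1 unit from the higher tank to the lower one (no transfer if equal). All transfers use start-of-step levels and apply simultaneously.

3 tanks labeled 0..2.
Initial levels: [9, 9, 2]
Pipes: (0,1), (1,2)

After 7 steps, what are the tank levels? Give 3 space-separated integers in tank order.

Step 1: flows [0=1,1->2] -> levels [9 8 3]
Step 2: flows [0->1,1->2] -> levels [8 8 4]
Step 3: flows [0=1,1->2] -> levels [8 7 5]
Step 4: flows [0->1,1->2] -> levels [7 7 6]
Step 5: flows [0=1,1->2] -> levels [7 6 7]
Step 6: flows [0->1,2->1] -> levels [6 8 6]
Step 7: flows [1->0,1->2] -> levels [7 6 7]

Answer: 7 6 7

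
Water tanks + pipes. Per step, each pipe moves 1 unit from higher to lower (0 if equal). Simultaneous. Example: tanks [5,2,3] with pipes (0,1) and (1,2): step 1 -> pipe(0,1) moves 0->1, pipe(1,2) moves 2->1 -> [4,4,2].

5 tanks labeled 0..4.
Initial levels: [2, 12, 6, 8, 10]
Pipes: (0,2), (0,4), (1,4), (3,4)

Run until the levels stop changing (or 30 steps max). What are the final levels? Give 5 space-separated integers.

Answer: 8 9 6 9 6

Derivation:
Step 1: flows [2->0,4->0,1->4,4->3] -> levels [4 11 5 9 9]
Step 2: flows [2->0,4->0,1->4,3=4] -> levels [6 10 4 9 9]
Step 3: flows [0->2,4->0,1->4,3=4] -> levels [6 9 5 9 9]
Step 4: flows [0->2,4->0,1=4,3=4] -> levels [6 9 6 9 8]
Step 5: flows [0=2,4->0,1->4,3->4] -> levels [7 8 6 8 9]
Step 6: flows [0->2,4->0,4->1,4->3] -> levels [7 9 7 9 6]
Step 7: flows [0=2,0->4,1->4,3->4] -> levels [6 8 7 8 9]
Step 8: flows [2->0,4->0,4->1,4->3] -> levels [8 9 6 9 6]
Step 9: flows [0->2,0->4,1->4,3->4] -> levels [6 8 7 8 9]
  -> period-2 cycle: step 9 state = step 7 state; never stabilizes
  -> state at step 30: (30-7) mod 2 = 1, same as step 8 -> [8 9 6 9 6]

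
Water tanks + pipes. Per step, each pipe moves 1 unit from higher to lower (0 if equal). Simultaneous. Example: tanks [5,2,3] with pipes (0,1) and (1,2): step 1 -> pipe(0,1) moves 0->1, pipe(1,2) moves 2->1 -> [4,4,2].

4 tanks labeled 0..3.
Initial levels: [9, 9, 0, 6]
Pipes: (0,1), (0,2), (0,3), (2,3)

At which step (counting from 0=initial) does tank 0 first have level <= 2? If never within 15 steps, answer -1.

Step 1: flows [0=1,0->2,0->3,3->2] -> levels [7 9 2 6]
Step 2: flows [1->0,0->2,0->3,3->2] -> levels [6 8 4 6]
Step 3: flows [1->0,0->2,0=3,3->2] -> levels [6 7 6 5]
Step 4: flows [1->0,0=2,0->3,2->3] -> levels [6 6 5 7]
Step 5: flows [0=1,0->2,3->0,3->2] -> levels [6 6 7 5]
Step 6: flows [0=1,2->0,0->3,2->3] -> levels [6 6 5 7]
  -> period-2 cycle (repeats step 4); tank 0 never drops to <=2
Tank 0 never reaches <=2 within 15 steps

Answer: -1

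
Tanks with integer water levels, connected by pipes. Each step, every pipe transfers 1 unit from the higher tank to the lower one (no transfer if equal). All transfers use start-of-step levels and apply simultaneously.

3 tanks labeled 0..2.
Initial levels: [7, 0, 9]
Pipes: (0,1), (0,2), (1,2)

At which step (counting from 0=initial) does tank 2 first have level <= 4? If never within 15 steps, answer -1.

Step 1: flows [0->1,2->0,2->1] -> levels [7 2 7]
Step 2: flows [0->1,0=2,2->1] -> levels [6 4 6]
Step 3: flows [0->1,0=2,2->1] -> levels [5 6 5]
Step 4: flows [1->0,0=2,1->2] -> levels [6 4 6]
  -> period-2 cycle (repeats step 2); tank 2 never drops to <=4
Tank 2 never reaches <=4 within 15 steps

Answer: -1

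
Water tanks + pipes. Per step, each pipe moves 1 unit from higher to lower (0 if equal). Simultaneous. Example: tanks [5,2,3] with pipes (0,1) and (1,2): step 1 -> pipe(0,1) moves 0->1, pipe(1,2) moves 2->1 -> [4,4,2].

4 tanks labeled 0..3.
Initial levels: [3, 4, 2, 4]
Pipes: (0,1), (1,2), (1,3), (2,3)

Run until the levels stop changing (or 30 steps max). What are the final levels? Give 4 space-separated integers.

Answer: 3 5 2 3

Derivation:
Step 1: flows [1->0,1->2,1=3,3->2] -> levels [4 2 4 3]
Step 2: flows [0->1,2->1,3->1,2->3] -> levels [3 5 2 3]
Step 3: flows [1->0,1->2,1->3,3->2] -> levels [4 2 4 3]
  -> period-2 cycle: step 3 state = step 1 state; never stabilizes
  -> state at step 30: (30-1) mod 2 = 1, same as step 2 -> [3 5 2 3]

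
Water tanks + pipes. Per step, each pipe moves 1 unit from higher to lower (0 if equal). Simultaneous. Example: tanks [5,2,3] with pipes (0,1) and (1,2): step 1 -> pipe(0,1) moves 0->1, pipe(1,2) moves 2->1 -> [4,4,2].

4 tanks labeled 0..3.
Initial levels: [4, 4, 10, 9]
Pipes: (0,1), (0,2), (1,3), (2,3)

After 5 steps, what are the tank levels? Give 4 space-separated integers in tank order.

Answer: 8 5 6 8

Derivation:
Step 1: flows [0=1,2->0,3->1,2->3] -> levels [5 5 8 9]
Step 2: flows [0=1,2->0,3->1,3->2] -> levels [6 6 8 7]
Step 3: flows [0=1,2->0,3->1,2->3] -> levels [7 7 6 7]
Step 4: flows [0=1,0->2,1=3,3->2] -> levels [6 7 8 6]
Step 5: flows [1->0,2->0,1->3,2->3] -> levels [8 5 6 8]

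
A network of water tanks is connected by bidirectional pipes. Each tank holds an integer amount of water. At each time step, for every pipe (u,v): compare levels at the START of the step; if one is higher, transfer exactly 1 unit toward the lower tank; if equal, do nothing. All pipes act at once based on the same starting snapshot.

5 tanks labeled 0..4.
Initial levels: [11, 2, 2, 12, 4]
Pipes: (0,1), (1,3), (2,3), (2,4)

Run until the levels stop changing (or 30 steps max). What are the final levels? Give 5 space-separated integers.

Step 1: flows [0->1,3->1,3->2,4->2] -> levels [10 4 4 10 3]
Step 2: flows [0->1,3->1,3->2,2->4] -> levels [9 6 4 8 4]
Step 3: flows [0->1,3->1,3->2,2=4] -> levels [8 8 5 6 4]
Step 4: flows [0=1,1->3,3->2,2->4] -> levels [8 7 5 6 5]
Step 5: flows [0->1,1->3,3->2,2=4] -> levels [7 7 6 6 5]
Step 6: flows [0=1,1->3,2=3,2->4] -> levels [7 6 5 7 6]
Step 7: flows [0->1,3->1,3->2,4->2] -> levels [6 8 7 5 5]
Step 8: flows [1->0,1->3,2->3,2->4] -> levels [7 6 5 7 6]
  -> period-2 cycle: step 8 state = step 6 state; never stabilizes
  -> state at step 30: (30-6) mod 2 = 0, same as step 6 -> [7 6 5 7 6]

Answer: 7 6 5 7 6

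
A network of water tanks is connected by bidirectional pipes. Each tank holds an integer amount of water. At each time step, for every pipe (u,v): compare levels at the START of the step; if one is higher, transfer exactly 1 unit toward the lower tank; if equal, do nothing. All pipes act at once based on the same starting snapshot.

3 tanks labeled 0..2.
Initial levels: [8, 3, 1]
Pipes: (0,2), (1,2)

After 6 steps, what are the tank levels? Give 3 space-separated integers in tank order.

Step 1: flows [0->2,1->2] -> levels [7 2 3]
Step 2: flows [0->2,2->1] -> levels [6 3 3]
Step 3: flows [0->2,1=2] -> levels [5 3 4]
Step 4: flows [0->2,2->1] -> levels [4 4 4]
Step 5: flows [0=2,1=2] -> levels [4 4 4]
  -> stable; steps 6..6 unchanged -> [4 4 4]

Answer: 4 4 4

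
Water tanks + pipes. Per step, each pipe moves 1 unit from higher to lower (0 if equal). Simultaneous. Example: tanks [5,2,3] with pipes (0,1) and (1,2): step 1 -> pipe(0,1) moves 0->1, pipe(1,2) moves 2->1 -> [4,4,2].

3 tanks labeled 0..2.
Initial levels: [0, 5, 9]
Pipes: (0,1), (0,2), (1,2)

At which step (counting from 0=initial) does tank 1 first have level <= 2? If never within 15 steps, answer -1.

Step 1: flows [1->0,2->0,2->1] -> levels [2 5 7]
Step 2: flows [1->0,2->0,2->1] -> levels [4 5 5]
Step 3: flows [1->0,2->0,1=2] -> levels [6 4 4]
Step 4: flows [0->1,0->2,1=2] -> levels [4 5 5]
  -> period-2 cycle (repeats step 2); tank 1 never drops to <=2
Tank 1 never reaches <=2 within 15 steps

Answer: -1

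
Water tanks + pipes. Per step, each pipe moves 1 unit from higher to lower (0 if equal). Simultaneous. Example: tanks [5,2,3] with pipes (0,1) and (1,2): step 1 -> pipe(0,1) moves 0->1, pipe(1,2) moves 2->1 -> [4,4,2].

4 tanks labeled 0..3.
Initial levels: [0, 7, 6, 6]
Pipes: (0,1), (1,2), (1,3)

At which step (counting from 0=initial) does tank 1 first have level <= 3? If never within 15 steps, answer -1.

Step 1: flows [1->0,1->2,1->3] -> levels [1 4 7 7]
Step 2: flows [1->0,2->1,3->1] -> levels [2 5 6 6]
Step 3: flows [1->0,2->1,3->1] -> levels [3 6 5 5]
Step 4: flows [1->0,1->2,1->3] -> levels [4 3 6 6]
Tank 1 first reaches <=3 at step 4

Answer: 4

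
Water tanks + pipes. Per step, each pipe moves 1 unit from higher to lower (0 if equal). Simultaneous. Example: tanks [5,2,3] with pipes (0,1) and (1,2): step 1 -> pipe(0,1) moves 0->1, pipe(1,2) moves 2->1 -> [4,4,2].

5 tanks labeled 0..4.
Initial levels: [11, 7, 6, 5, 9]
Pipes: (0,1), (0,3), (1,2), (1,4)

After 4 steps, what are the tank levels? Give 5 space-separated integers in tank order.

Answer: 6 10 7 8 7

Derivation:
Step 1: flows [0->1,0->3,1->2,4->1] -> levels [9 8 7 6 8]
Step 2: flows [0->1,0->3,1->2,1=4] -> levels [7 8 8 7 8]
Step 3: flows [1->0,0=3,1=2,1=4] -> levels [8 7 8 7 8]
Step 4: flows [0->1,0->3,2->1,4->1] -> levels [6 10 7 8 7]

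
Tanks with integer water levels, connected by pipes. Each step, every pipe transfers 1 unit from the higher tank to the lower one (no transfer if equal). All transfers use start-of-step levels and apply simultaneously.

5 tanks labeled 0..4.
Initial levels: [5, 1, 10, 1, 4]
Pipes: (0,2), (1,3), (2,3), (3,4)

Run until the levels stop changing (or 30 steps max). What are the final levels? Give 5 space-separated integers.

Answer: 5 3 4 6 3

Derivation:
Step 1: flows [2->0,1=3,2->3,4->3] -> levels [6 1 8 3 3]
Step 2: flows [2->0,3->1,2->3,3=4] -> levels [7 2 6 3 3]
Step 3: flows [0->2,3->1,2->3,3=4] -> levels [6 3 6 3 3]
Step 4: flows [0=2,1=3,2->3,3=4] -> levels [6 3 5 4 3]
Step 5: flows [0->2,3->1,2->3,3->4] -> levels [5 4 5 3 4]
Step 6: flows [0=2,1->3,2->3,4->3] -> levels [5 3 4 6 3]
Step 7: flows [0->2,3->1,3->2,3->4] -> levels [4 4 6 3 4]
Step 8: flows [2->0,1->3,2->3,4->3] -> levels [5 3 4 6 3]
  -> period-2 cycle: step 8 state = step 6 state; never stabilizes
  -> state at step 30: (30-6) mod 2 = 0, same as step 6 -> [5 3 4 6 3]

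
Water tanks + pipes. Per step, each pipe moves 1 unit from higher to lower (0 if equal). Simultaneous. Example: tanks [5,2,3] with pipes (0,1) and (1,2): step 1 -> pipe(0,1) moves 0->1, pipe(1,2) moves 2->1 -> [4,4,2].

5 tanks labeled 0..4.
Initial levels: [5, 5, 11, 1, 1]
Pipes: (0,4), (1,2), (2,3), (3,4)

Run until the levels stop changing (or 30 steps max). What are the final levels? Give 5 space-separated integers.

Answer: 3 5 6 4 5

Derivation:
Step 1: flows [0->4,2->1,2->3,3=4] -> levels [4 6 9 2 2]
Step 2: flows [0->4,2->1,2->3,3=4] -> levels [3 7 7 3 3]
Step 3: flows [0=4,1=2,2->3,3=4] -> levels [3 7 6 4 3]
Step 4: flows [0=4,1->2,2->3,3->4] -> levels [3 6 6 4 4]
Step 5: flows [4->0,1=2,2->3,3=4] -> levels [4 6 5 5 3]
Step 6: flows [0->4,1->2,2=3,3->4] -> levels [3 5 6 4 5]
Step 7: flows [4->0,2->1,2->3,4->3] -> levels [4 6 4 6 3]
Step 8: flows [0->4,1->2,3->2,3->4] -> levels [3 5 6 4 5]
  -> period-2 cycle: step 8 state = step 6 state; never stabilizes
  -> state at step 30: (30-6) mod 2 = 0, same as step 6 -> [3 5 6 4 5]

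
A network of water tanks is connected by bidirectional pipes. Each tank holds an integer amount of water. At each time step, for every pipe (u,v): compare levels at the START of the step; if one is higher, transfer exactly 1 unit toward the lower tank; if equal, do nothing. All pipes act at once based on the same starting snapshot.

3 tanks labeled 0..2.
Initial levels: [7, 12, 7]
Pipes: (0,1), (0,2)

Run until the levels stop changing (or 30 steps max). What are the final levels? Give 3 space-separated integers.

Answer: 8 9 9

Derivation:
Step 1: flows [1->0,0=2] -> levels [8 11 7]
Step 2: flows [1->0,0->2] -> levels [8 10 8]
Step 3: flows [1->0,0=2] -> levels [9 9 8]
Step 4: flows [0=1,0->2] -> levels [8 9 9]
Step 5: flows [1->0,2->0] -> levels [10 8 8]
Step 6: flows [0->1,0->2] -> levels [8 9 9]
  -> period-2 cycle: step 6 state = step 4 state; never stabilizes
  -> state at step 30: (30-4) mod 2 = 0, same as step 4 -> [8 9 9]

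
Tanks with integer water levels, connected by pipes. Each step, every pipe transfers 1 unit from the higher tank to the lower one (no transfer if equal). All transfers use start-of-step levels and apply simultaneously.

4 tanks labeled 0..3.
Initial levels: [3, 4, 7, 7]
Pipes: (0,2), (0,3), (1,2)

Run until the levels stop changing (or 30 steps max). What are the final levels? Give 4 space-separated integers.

Answer: 6 6 4 5

Derivation:
Step 1: flows [2->0,3->0,2->1] -> levels [5 5 5 6]
Step 2: flows [0=2,3->0,1=2] -> levels [6 5 5 5]
Step 3: flows [0->2,0->3,1=2] -> levels [4 5 6 6]
Step 4: flows [2->0,3->0,2->1] -> levels [6 6 4 5]
Step 5: flows [0->2,0->3,1->2] -> levels [4 5 6 6]
  -> period-2 cycle: step 5 state = step 3 state; never stabilizes
  -> state at step 30: (30-3) mod 2 = 1, same as step 4 -> [6 6 4 5]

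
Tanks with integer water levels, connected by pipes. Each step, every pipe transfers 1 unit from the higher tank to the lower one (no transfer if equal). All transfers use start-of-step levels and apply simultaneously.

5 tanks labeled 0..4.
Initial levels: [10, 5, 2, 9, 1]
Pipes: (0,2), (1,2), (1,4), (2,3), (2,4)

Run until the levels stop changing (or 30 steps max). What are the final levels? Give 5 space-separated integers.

Step 1: flows [0->2,1->2,1->4,3->2,2->4] -> levels [9 3 4 8 3]
Step 2: flows [0->2,2->1,1=4,3->2,2->4] -> levels [8 4 4 7 4]
Step 3: flows [0->2,1=2,1=4,3->2,2=4] -> levels [7 4 6 6 4]
Step 4: flows [0->2,2->1,1=4,2=3,2->4] -> levels [6 5 5 6 5]
Step 5: flows [0->2,1=2,1=4,3->2,2=4] -> levels [5 5 7 5 5]
Step 6: flows [2->0,2->1,1=4,2->3,2->4] -> levels [6 6 3 6 6]
Step 7: flows [0->2,1->2,1=4,3->2,4->2] -> levels [5 5 7 5 5]
  -> period-2 cycle: step 7 state = step 5 state; never stabilizes
  -> state at step 30: (30-5) mod 2 = 1, same as step 6 -> [6 6 3 6 6]

Answer: 6 6 3 6 6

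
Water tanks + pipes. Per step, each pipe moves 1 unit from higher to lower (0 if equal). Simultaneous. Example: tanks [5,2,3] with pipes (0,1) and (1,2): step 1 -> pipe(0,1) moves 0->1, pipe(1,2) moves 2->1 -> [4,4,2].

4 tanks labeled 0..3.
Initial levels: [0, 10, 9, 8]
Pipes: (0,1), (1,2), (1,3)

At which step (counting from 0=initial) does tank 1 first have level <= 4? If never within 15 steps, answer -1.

Step 1: flows [1->0,1->2,1->3] -> levels [1 7 10 9]
Step 2: flows [1->0,2->1,3->1] -> levels [2 8 9 8]
Step 3: flows [1->0,2->1,1=3] -> levels [3 8 8 8]
Step 4: flows [1->0,1=2,1=3] -> levels [4 7 8 8]
Step 5: flows [1->0,2->1,3->1] -> levels [5 8 7 7]
Step 6: flows [1->0,1->2,1->3] -> levels [6 5 8 8]
Step 7: flows [0->1,2->1,3->1] -> levels [5 8 7 7]
  -> period-2 cycle (repeats step 5); tank 1 never drops to <=4
Tank 1 never reaches <=4 within 15 steps

Answer: -1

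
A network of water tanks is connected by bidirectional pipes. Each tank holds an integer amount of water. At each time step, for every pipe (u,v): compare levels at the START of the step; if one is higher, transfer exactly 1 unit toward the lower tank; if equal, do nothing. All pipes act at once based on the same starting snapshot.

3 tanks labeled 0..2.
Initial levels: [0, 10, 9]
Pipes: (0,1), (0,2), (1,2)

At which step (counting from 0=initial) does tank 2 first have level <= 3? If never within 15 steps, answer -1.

Answer: -1

Derivation:
Step 1: flows [1->0,2->0,1->2] -> levels [2 8 9]
Step 2: flows [1->0,2->0,2->1] -> levels [4 8 7]
Step 3: flows [1->0,2->0,1->2] -> levels [6 6 7]
Step 4: flows [0=1,2->0,2->1] -> levels [7 7 5]
Step 5: flows [0=1,0->2,1->2] -> levels [6 6 7]
  -> period-2 cycle (repeats step 3); tank 2 never drops to <=3
Tank 2 never reaches <=3 within 15 steps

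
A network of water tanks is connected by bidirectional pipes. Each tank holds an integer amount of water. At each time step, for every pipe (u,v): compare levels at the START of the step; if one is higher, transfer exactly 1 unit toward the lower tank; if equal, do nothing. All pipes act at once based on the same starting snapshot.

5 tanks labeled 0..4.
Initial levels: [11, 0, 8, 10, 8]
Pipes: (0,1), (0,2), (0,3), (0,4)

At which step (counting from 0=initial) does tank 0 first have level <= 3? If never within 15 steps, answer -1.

Step 1: flows [0->1,0->2,0->3,0->4] -> levels [7 1 9 11 9]
Step 2: flows [0->1,2->0,3->0,4->0] -> levels [9 2 8 10 8]
Step 3: flows [0->1,0->2,3->0,0->4] -> levels [7 3 9 9 9]
Step 4: flows [0->1,2->0,3->0,4->0] -> levels [9 4 8 8 8]
Step 5: flows [0->1,0->2,0->3,0->4] -> levels [5 5 9 9 9]
Step 6: flows [0=1,2->0,3->0,4->0] -> levels [8 5 8 8 8]
Step 7: flows [0->1,0=2,0=3,0=4] -> levels [7 6 8 8 8]
Step 8: flows [0->1,2->0,3->0,4->0] -> levels [9 7 7 7 7]
Step 9: flows [0->1,0->2,0->3,0->4] -> levels [5 8 8 8 8]
Step 10: flows [1->0,2->0,3->0,4->0] -> levels [9 7 7 7 7]
  -> period-2 cycle (repeats step 8); tank 0 never drops to <=3
Tank 0 never reaches <=3 within 15 steps

Answer: -1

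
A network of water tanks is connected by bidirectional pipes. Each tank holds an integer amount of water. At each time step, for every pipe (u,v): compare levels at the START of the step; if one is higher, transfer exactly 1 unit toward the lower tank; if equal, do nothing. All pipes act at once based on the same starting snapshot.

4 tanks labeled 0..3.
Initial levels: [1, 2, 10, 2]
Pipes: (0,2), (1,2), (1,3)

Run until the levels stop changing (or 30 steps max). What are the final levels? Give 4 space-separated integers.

Answer: 3 3 5 4

Derivation:
Step 1: flows [2->0,2->1,1=3] -> levels [2 3 8 2]
Step 2: flows [2->0,2->1,1->3] -> levels [3 3 6 3]
Step 3: flows [2->0,2->1,1=3] -> levels [4 4 4 3]
Step 4: flows [0=2,1=2,1->3] -> levels [4 3 4 4]
Step 5: flows [0=2,2->1,3->1] -> levels [4 5 3 3]
Step 6: flows [0->2,1->2,1->3] -> levels [3 3 5 4]
Step 7: flows [2->0,2->1,3->1] -> levels [4 5 3 3]
  -> period-2 cycle: step 7 state = step 5 state; never stabilizes
  -> state at step 30: (30-5) mod 2 = 1, same as step 6 -> [3 3 5 4]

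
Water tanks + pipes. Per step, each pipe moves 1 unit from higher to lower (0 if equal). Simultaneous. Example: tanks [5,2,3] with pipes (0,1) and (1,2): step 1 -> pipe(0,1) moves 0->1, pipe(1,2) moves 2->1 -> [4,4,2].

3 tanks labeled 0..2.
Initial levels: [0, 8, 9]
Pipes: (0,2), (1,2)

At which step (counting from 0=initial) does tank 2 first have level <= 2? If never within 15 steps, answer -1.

Answer: -1

Derivation:
Step 1: flows [2->0,2->1] -> levels [1 9 7]
Step 2: flows [2->0,1->2] -> levels [2 8 7]
Step 3: flows [2->0,1->2] -> levels [3 7 7]
Step 4: flows [2->0,1=2] -> levels [4 7 6]
Step 5: flows [2->0,1->2] -> levels [5 6 6]
Step 6: flows [2->0,1=2] -> levels [6 6 5]
Step 7: flows [0->2,1->2] -> levels [5 5 7]
Step 8: flows [2->0,2->1] -> levels [6 6 5]
  -> period-2 cycle (repeats step 6); tank 2 never drops to <=2
Tank 2 never reaches <=2 within 15 steps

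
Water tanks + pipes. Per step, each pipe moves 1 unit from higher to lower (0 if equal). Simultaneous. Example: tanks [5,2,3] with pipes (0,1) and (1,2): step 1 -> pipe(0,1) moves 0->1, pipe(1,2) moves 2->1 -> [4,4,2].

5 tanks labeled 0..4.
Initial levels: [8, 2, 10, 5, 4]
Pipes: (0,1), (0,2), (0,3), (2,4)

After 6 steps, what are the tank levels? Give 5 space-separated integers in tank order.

Answer: 5 6 7 6 5

Derivation:
Step 1: flows [0->1,2->0,0->3,2->4] -> levels [7 3 8 6 5]
Step 2: flows [0->1,2->0,0->3,2->4] -> levels [6 4 6 7 6]
Step 3: flows [0->1,0=2,3->0,2=4] -> levels [6 5 6 6 6]
Step 4: flows [0->1,0=2,0=3,2=4] -> levels [5 6 6 6 6]
Step 5: flows [1->0,2->0,3->0,2=4] -> levels [8 5 5 5 6]
Step 6: flows [0->1,0->2,0->3,4->2] -> levels [5 6 7 6 5]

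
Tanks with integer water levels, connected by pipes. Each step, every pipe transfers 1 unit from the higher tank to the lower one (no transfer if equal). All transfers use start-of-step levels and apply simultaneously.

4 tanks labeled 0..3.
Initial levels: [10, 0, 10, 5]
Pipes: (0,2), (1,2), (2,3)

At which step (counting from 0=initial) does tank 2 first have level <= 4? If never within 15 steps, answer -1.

Step 1: flows [0=2,2->1,2->3] -> levels [10 1 8 6]
Step 2: flows [0->2,2->1,2->3] -> levels [9 2 7 7]
Step 3: flows [0->2,2->1,2=3] -> levels [8 3 7 7]
Step 4: flows [0->2,2->1,2=3] -> levels [7 4 7 7]
Step 5: flows [0=2,2->1,2=3] -> levels [7 5 6 7]
Step 6: flows [0->2,2->1,3->2] -> levels [6 6 7 6]
Step 7: flows [2->0,2->1,2->3] -> levels [7 7 4 7]
Tank 2 first reaches <=4 at step 7

Answer: 7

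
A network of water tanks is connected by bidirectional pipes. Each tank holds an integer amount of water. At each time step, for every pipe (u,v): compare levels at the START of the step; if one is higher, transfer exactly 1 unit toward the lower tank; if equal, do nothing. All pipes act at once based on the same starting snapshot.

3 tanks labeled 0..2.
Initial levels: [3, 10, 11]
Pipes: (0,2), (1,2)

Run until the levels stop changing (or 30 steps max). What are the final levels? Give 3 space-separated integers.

Answer: 8 8 8

Derivation:
Step 1: flows [2->0,2->1] -> levels [4 11 9]
Step 2: flows [2->0,1->2] -> levels [5 10 9]
Step 3: flows [2->0,1->2] -> levels [6 9 9]
Step 4: flows [2->0,1=2] -> levels [7 9 8]
Step 5: flows [2->0,1->2] -> levels [8 8 8]
Step 6: flows [0=2,1=2] -> levels [8 8 8]
  -> stable (no change)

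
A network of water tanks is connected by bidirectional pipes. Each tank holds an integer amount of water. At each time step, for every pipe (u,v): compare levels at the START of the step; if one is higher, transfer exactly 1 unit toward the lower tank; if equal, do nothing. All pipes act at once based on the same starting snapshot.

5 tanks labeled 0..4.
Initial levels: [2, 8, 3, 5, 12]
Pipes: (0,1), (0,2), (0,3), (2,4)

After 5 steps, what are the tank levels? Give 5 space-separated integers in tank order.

Answer: 7 5 7 4 7

Derivation:
Step 1: flows [1->0,2->0,3->0,4->2] -> levels [5 7 3 4 11]
Step 2: flows [1->0,0->2,0->3,4->2] -> levels [4 6 5 5 10]
Step 3: flows [1->0,2->0,3->0,4->2] -> levels [7 5 5 4 9]
Step 4: flows [0->1,0->2,0->3,4->2] -> levels [4 6 7 5 8]
Step 5: flows [1->0,2->0,3->0,4->2] -> levels [7 5 7 4 7]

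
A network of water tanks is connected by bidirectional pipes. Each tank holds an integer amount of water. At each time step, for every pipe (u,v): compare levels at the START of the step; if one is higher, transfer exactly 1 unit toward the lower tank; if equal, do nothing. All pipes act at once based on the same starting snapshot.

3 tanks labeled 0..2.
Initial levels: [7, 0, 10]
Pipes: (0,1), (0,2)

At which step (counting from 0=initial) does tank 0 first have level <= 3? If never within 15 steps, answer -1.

Step 1: flows [0->1,2->0] -> levels [7 1 9]
Step 2: flows [0->1,2->0] -> levels [7 2 8]
Step 3: flows [0->1,2->0] -> levels [7 3 7]
Step 4: flows [0->1,0=2] -> levels [6 4 7]
Step 5: flows [0->1,2->0] -> levels [6 5 6]
Step 6: flows [0->1,0=2] -> levels [5 6 6]
Step 7: flows [1->0,2->0] -> levels [7 5 5]
Step 8: flows [0->1,0->2] -> levels [5 6 6]
  -> period-2 cycle (repeats step 6); tank 0 never drops to <=3
Tank 0 never reaches <=3 within 15 steps

Answer: -1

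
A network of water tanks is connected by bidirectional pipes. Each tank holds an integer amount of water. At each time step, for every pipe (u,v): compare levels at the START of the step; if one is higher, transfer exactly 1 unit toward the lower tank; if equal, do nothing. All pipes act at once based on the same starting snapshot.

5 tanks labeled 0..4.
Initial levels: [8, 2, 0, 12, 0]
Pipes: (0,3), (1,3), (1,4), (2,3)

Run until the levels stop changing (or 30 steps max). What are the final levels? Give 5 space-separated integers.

Answer: 5 3 4 6 4

Derivation:
Step 1: flows [3->0,3->1,1->4,3->2] -> levels [9 2 1 9 1]
Step 2: flows [0=3,3->1,1->4,3->2] -> levels [9 2 2 7 2]
Step 3: flows [0->3,3->1,1=4,3->2] -> levels [8 3 3 6 2]
Step 4: flows [0->3,3->1,1->4,3->2] -> levels [7 3 4 5 3]
Step 5: flows [0->3,3->1,1=4,3->2] -> levels [6 4 5 4 3]
Step 6: flows [0->3,1=3,1->4,2->3] -> levels [5 3 4 6 4]
Step 7: flows [3->0,3->1,4->1,3->2] -> levels [6 5 5 3 3]
Step 8: flows [0->3,1->3,1->4,2->3] -> levels [5 3 4 6 4]
  -> period-2 cycle: step 8 state = step 6 state; never stabilizes
  -> state at step 30: (30-6) mod 2 = 0, same as step 6 -> [5 3 4 6 4]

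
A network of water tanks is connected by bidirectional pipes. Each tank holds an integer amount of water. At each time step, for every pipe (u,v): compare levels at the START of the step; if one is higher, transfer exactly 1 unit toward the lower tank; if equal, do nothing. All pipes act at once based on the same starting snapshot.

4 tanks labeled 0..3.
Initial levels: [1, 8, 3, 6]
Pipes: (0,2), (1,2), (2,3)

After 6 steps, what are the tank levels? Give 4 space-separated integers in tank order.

Answer: 4 4 6 4

Derivation:
Step 1: flows [2->0,1->2,3->2] -> levels [2 7 4 5]
Step 2: flows [2->0,1->2,3->2] -> levels [3 6 5 4]
Step 3: flows [2->0,1->2,2->3] -> levels [4 5 4 5]
Step 4: flows [0=2,1->2,3->2] -> levels [4 4 6 4]
Step 5: flows [2->0,2->1,2->3] -> levels [5 5 3 5]
Step 6: flows [0->2,1->2,3->2] -> levels [4 4 6 4]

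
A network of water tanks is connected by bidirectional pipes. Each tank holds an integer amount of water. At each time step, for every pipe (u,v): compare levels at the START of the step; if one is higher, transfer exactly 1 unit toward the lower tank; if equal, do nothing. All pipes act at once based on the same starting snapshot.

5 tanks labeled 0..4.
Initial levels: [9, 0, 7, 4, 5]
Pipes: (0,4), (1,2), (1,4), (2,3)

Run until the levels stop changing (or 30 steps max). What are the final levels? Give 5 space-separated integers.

Step 1: flows [0->4,2->1,4->1,2->3] -> levels [8 2 5 5 5]
Step 2: flows [0->4,2->1,4->1,2=3] -> levels [7 4 4 5 5]
Step 3: flows [0->4,1=2,4->1,3->2] -> levels [6 5 5 4 5]
Step 4: flows [0->4,1=2,1=4,2->3] -> levels [5 5 4 5 6]
Step 5: flows [4->0,1->2,4->1,3->2] -> levels [6 5 6 4 4]
Step 6: flows [0->4,2->1,1->4,2->3] -> levels [5 5 4 5 6]
  -> period-2 cycle: step 6 state = step 4 state; never stabilizes
  -> state at step 30: (30-4) mod 2 = 0, same as step 4 -> [5 5 4 5 6]

Answer: 5 5 4 5 6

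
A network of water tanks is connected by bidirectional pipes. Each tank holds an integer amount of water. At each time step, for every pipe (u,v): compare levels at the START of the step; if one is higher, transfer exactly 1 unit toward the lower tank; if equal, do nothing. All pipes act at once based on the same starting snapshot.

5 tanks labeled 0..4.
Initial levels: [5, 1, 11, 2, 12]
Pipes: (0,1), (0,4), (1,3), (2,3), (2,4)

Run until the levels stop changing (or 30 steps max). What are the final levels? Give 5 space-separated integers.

Step 1: flows [0->1,4->0,3->1,2->3,4->2] -> levels [5 3 11 2 10]
Step 2: flows [0->1,4->0,1->3,2->3,2->4] -> levels [5 3 9 4 10]
Step 3: flows [0->1,4->0,3->1,2->3,4->2] -> levels [5 5 9 4 8]
Step 4: flows [0=1,4->0,1->3,2->3,2->4] -> levels [6 4 7 6 8]
Step 5: flows [0->1,4->0,3->1,2->3,4->2] -> levels [6 6 7 6 6]
Step 6: flows [0=1,0=4,1=3,2->3,2->4] -> levels [6 6 5 7 7]
Step 7: flows [0=1,4->0,3->1,3->2,4->2] -> levels [7 7 7 5 5]
Step 8: flows [0=1,0->4,1->3,2->3,2->4] -> levels [6 6 5 7 7]
  -> period-2 cycle: step 8 state = step 6 state; never stabilizes
  -> state at step 30: (30-6) mod 2 = 0, same as step 6 -> [6 6 5 7 7]

Answer: 6 6 5 7 7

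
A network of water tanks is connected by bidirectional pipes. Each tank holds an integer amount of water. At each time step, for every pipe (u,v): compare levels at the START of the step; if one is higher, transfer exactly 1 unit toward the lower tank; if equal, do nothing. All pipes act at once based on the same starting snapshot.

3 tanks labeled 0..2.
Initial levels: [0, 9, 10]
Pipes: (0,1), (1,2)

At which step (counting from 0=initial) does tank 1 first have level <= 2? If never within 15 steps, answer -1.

Answer: -1

Derivation:
Step 1: flows [1->0,2->1] -> levels [1 9 9]
Step 2: flows [1->0,1=2] -> levels [2 8 9]
Step 3: flows [1->0,2->1] -> levels [3 8 8]
Step 4: flows [1->0,1=2] -> levels [4 7 8]
Step 5: flows [1->0,2->1] -> levels [5 7 7]
Step 6: flows [1->0,1=2] -> levels [6 6 7]
Step 7: flows [0=1,2->1] -> levels [6 7 6]
Step 8: flows [1->0,1->2] -> levels [7 5 7]
Step 9: flows [0->1,2->1] -> levels [6 7 6]
  -> period-2 cycle (repeats step 7); tank 1 never drops to <=2
Tank 1 never reaches <=2 within 15 steps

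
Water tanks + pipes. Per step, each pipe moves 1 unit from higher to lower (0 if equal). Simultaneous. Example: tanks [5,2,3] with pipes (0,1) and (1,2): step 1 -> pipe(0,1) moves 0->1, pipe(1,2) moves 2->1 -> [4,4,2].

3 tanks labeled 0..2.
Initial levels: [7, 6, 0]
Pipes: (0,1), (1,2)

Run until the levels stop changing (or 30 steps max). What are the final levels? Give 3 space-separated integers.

Step 1: flows [0->1,1->2] -> levels [6 6 1]
Step 2: flows [0=1,1->2] -> levels [6 5 2]
Step 3: flows [0->1,1->2] -> levels [5 5 3]
Step 4: flows [0=1,1->2] -> levels [5 4 4]
Step 5: flows [0->1,1=2] -> levels [4 5 4]
Step 6: flows [1->0,1->2] -> levels [5 3 5]
Step 7: flows [0->1,2->1] -> levels [4 5 4]
  -> period-2 cycle: step 7 state = step 5 state; never stabilizes
  -> state at step 30: (30-5) mod 2 = 1, same as step 6 -> [5 3 5]

Answer: 5 3 5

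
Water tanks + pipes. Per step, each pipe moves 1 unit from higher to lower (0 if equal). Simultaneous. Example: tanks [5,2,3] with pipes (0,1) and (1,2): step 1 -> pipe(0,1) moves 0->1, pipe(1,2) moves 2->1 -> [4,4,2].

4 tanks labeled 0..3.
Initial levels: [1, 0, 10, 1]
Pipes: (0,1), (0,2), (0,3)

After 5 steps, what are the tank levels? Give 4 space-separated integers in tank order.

Step 1: flows [0->1,2->0,0=3] -> levels [1 1 9 1]
Step 2: flows [0=1,2->0,0=3] -> levels [2 1 8 1]
Step 3: flows [0->1,2->0,0->3] -> levels [1 2 7 2]
Step 4: flows [1->0,2->0,3->0] -> levels [4 1 6 1]
Step 5: flows [0->1,2->0,0->3] -> levels [3 2 5 2]

Answer: 3 2 5 2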